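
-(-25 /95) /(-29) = -5 /551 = -0.01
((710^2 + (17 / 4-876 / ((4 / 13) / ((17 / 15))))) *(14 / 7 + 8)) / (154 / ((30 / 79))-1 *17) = 150263295 / 11656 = 12891.50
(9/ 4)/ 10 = 9/ 40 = 0.22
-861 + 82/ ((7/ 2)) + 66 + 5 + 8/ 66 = -177050/ 231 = -766.45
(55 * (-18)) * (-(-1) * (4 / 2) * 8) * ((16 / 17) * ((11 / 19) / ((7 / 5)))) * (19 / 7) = -13939200 / 833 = -16733.73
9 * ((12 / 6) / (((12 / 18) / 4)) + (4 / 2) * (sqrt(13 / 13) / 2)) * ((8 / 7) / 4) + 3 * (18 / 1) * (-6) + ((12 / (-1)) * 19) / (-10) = -9372 / 35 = -267.77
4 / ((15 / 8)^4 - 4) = 16384 / 34241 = 0.48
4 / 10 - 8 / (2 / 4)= -15.60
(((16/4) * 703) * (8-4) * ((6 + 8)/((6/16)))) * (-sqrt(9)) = -1259776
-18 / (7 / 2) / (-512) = 0.01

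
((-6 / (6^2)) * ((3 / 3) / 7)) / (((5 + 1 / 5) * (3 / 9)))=-5 / 364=-0.01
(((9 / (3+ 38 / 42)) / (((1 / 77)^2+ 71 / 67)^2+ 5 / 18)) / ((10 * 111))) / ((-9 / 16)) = -79532208528696 / 30186343626837605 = -0.00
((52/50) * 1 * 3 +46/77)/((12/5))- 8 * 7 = -62891/1155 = -54.45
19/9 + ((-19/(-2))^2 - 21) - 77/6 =58.53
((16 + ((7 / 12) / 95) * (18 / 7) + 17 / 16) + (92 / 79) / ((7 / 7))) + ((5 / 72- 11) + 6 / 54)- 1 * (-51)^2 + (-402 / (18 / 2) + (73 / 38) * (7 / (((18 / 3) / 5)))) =-2839091561 / 1080720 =-2627.04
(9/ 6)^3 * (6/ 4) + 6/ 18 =259/ 48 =5.40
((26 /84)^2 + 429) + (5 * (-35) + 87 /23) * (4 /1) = -10377253 /40572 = -255.77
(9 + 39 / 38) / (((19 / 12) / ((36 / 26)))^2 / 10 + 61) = 88879680 / 541902211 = 0.16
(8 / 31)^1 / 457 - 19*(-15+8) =1884219 / 14167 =133.00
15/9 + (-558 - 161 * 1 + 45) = -2017/3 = -672.33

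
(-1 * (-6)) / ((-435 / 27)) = -54 / 145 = -0.37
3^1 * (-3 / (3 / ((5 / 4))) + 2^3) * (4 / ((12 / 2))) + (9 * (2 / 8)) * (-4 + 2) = 9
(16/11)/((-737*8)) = -2/8107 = -0.00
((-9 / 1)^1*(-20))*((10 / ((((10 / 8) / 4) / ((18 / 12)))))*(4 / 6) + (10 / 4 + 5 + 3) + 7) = 8910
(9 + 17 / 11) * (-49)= -5684 / 11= -516.73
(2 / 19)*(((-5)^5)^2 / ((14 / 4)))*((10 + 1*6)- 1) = 585937500 / 133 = 4405545.11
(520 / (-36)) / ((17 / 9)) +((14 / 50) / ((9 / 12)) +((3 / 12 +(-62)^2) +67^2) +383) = 44415779 / 5100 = 8708.98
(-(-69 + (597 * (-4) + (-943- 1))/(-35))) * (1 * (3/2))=-393/10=-39.30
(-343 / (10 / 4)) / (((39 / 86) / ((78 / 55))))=-117992 / 275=-429.06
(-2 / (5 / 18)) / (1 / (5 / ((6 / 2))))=-12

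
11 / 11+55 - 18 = 38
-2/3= -0.67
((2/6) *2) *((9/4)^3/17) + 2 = 1331/544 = 2.45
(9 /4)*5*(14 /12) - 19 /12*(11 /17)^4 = 25752757 /2004504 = 12.85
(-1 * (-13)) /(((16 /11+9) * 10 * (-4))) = -143 /4600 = -0.03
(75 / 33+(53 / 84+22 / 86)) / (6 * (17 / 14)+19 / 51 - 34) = -2134061 / 17792368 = -0.12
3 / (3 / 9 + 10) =9 / 31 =0.29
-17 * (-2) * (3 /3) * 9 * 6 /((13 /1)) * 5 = 9180 /13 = 706.15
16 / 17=0.94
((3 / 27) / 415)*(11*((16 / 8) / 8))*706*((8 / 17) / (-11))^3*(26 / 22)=-1174784 / 24423923205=-0.00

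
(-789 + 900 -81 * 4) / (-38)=213 / 38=5.61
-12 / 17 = -0.71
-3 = -3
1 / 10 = 0.10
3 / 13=0.23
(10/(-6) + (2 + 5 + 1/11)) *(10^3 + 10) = 180790/33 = 5478.48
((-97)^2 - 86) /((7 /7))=9323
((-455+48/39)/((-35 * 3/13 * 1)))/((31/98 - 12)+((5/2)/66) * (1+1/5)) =-26719/5535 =-4.83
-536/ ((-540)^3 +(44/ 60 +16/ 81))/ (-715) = -43416/ 9119527506089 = -0.00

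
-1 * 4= -4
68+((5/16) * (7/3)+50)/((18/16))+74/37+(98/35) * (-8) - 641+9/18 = -73954/135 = -547.81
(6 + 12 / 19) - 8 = -26 / 19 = -1.37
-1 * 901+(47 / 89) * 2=-80095 / 89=-899.94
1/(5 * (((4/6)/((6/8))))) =9/40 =0.22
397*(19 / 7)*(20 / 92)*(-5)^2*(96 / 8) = 11314500 / 161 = 70276.40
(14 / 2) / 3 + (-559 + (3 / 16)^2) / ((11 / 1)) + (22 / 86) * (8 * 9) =-10920823 / 363264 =-30.06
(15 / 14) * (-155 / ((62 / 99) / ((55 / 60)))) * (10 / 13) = -136125 / 728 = -186.98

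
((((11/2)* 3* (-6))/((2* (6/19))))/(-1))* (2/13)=627/26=24.12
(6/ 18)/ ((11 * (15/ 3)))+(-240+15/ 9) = -13108/ 55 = -238.33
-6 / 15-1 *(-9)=43 / 5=8.60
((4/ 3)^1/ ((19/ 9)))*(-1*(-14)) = 168/ 19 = 8.84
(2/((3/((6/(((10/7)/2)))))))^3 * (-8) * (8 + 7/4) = -1712256/125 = -13698.05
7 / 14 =1 / 2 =0.50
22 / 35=0.63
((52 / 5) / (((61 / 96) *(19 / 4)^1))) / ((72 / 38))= 1664 / 915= 1.82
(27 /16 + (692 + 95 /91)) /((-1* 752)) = -1011529 /1094912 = -0.92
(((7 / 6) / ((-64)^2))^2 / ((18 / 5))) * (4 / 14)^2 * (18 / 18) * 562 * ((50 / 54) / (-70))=-7025 / 513684799488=-0.00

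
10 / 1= 10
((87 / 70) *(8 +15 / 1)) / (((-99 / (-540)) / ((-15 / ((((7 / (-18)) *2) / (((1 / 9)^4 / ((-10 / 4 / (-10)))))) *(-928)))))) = -115 / 58212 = -0.00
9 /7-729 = -5094 /7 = -727.71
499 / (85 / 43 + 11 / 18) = 386226 / 2003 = 192.82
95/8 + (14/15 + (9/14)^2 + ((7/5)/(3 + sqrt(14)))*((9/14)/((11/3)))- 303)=-93761963/323400 + 27*sqrt(14)/550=-289.74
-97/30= -3.23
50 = 50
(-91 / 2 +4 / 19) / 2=-1721 / 76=-22.64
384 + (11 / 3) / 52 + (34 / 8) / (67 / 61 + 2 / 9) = 21901181 / 56550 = 387.29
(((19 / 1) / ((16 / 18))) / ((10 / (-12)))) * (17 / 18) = -969 / 40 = -24.22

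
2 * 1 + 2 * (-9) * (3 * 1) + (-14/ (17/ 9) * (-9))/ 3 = -506/ 17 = -29.76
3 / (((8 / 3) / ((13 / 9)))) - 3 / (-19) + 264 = 40399 / 152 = 265.78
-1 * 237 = -237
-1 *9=-9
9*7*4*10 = 2520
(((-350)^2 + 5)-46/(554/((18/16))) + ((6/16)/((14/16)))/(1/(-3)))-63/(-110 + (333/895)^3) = 149788041100030541571/1222717658624056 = 122504.19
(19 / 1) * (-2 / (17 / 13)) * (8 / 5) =-3952 / 85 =-46.49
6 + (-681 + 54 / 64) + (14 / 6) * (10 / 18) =-672.86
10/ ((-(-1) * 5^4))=2/ 125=0.02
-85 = -85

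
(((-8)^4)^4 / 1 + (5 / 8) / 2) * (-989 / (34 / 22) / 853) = -48994660346163680379 / 232016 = -211169317401229.57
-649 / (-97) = 649 / 97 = 6.69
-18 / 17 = -1.06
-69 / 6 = -23 / 2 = -11.50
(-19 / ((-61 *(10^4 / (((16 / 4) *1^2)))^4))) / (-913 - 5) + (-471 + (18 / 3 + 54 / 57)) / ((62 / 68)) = -655740954843750000011191 / 1288391484375000000000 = -508.96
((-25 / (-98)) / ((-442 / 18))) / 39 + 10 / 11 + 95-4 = 284650269 / 3097094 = 91.91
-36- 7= -43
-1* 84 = -84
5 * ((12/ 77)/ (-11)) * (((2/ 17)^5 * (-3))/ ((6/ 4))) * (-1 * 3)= -11520/ 1202618879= -0.00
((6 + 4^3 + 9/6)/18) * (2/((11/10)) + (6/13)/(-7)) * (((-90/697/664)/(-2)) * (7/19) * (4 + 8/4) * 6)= 39465/4396676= 0.01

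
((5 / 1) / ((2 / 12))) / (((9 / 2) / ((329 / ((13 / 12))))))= 26320 / 13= 2024.62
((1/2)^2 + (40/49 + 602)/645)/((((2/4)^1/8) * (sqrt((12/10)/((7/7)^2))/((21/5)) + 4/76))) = -11381532/744545 + 72083036 * sqrt(30)/5211815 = 60.47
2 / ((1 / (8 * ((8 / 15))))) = 128 / 15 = 8.53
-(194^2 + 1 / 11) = -413997 / 11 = -37636.09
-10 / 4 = -5 / 2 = -2.50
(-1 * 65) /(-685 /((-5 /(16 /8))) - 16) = -0.25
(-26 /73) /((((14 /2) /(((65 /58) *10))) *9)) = -8450 /133371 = -0.06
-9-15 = -24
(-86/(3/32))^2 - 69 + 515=7577518/9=841946.44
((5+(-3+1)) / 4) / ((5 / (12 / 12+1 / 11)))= 9 / 55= 0.16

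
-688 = -688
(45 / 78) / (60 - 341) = -15 / 7306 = -0.00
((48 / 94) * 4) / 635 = 96 / 29845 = 0.00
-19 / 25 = -0.76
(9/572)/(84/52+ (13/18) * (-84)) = -0.00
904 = 904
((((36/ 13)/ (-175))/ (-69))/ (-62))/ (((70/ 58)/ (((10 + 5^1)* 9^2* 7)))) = -42282/ 1622075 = -0.03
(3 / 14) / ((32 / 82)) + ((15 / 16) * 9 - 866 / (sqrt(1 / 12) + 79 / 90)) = -684010941 / 623392 + 584550 * sqrt(3) / 2783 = -733.44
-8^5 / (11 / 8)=-262144 / 11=-23831.27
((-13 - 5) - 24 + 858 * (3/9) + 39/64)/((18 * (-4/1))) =-15655/4608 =-3.40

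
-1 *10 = -10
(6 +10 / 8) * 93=674.25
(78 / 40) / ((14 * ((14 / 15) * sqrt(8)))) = 117 * sqrt(2) / 3136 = 0.05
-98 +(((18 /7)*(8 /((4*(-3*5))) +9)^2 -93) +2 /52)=7279 /650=11.20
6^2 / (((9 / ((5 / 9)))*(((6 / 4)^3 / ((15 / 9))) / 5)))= 4000 / 729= 5.49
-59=-59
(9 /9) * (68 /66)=34 /33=1.03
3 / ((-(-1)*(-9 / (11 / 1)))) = -11 / 3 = -3.67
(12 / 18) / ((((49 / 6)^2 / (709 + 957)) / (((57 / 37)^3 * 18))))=1095.94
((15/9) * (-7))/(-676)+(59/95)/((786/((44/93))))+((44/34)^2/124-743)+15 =-493806095005033/678334089420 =-727.97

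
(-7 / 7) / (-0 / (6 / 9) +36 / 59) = -59 / 36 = -1.64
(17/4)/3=17/12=1.42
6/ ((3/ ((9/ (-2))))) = -9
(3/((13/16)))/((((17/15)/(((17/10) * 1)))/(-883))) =-63576/13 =-4890.46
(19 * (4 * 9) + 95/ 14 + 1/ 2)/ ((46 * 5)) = 4839/ 1610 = 3.01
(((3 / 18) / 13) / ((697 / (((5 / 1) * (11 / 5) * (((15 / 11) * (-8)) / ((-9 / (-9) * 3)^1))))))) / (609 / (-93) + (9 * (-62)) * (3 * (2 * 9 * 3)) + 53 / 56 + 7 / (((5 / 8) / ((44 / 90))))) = 2604000 / 319932375102353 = 0.00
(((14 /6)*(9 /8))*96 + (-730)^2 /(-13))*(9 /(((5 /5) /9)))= -42899544 /13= -3299964.92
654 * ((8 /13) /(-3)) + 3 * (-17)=-2407 /13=-185.15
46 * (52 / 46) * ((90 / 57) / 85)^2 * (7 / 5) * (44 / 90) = 32032 / 2608225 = 0.01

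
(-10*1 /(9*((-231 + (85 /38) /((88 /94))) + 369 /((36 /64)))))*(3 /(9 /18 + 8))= -6688 /7288869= -0.00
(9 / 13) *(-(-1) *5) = 45 / 13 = 3.46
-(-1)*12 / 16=3 / 4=0.75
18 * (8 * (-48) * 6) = -41472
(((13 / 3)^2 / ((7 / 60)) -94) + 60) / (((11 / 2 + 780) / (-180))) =-319920 / 10997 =-29.09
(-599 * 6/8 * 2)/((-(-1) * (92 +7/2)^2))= -3594/36481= -0.10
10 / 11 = 0.91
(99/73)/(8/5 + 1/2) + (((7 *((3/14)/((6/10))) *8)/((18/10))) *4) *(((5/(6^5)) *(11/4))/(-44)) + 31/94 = 1636757987/1680805728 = 0.97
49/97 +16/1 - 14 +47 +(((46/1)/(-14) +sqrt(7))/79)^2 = 49.51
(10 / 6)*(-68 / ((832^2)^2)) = -85 / 359380549632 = -0.00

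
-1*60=-60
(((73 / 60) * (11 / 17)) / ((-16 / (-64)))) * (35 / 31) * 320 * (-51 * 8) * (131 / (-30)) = 188505856 / 93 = 2026944.69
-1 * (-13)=13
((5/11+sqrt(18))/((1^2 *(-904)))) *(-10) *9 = 225/4972+135 *sqrt(2)/452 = 0.47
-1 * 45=-45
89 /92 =0.97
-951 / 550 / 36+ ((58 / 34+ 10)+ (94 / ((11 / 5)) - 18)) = 4082411 / 112200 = 36.39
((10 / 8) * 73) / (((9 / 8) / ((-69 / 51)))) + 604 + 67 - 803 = -36986 / 153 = -241.74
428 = 428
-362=-362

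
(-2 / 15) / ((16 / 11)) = -11 / 120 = -0.09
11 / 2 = 5.50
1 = 1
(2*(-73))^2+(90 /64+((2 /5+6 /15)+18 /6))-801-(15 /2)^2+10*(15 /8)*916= 6022233 /160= 37638.96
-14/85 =-0.16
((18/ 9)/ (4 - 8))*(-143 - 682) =825/ 2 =412.50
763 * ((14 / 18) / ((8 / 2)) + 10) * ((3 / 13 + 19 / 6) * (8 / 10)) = 14841113 / 702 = 21141.19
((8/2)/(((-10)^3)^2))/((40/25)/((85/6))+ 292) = 0.00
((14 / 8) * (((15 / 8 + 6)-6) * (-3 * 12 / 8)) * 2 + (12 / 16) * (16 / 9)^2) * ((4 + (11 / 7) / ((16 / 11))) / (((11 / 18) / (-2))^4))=-15829.87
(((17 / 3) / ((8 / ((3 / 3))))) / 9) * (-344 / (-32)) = 731 / 864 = 0.85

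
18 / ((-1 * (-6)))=3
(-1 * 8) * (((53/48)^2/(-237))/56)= 2809/3822336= 0.00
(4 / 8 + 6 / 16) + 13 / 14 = 101 / 56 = 1.80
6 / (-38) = -3 / 19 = -0.16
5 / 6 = 0.83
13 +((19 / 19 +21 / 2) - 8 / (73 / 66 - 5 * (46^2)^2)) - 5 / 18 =322108173478 / 13298043663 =24.22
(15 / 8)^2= 225 / 64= 3.52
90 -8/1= 82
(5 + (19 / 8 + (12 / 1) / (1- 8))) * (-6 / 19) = -1.79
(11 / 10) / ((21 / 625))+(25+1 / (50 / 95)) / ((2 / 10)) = 3512 / 21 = 167.24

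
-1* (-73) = 73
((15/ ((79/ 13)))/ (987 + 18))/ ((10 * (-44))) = -13/ 2328920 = -0.00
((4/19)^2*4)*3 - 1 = -169/361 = -0.47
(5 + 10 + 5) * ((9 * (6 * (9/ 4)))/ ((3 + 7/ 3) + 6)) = 214.41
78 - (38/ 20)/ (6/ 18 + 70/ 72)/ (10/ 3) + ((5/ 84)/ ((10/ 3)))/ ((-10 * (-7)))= 71451643/ 921200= 77.56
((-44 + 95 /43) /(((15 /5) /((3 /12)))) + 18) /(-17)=-2497 /2924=-0.85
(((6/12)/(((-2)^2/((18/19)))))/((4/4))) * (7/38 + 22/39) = 0.09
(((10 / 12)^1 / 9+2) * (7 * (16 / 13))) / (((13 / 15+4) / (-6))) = -63280 / 2847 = -22.23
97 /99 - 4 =-299 /99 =-3.02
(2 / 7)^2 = 0.08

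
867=867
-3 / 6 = -1 / 2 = -0.50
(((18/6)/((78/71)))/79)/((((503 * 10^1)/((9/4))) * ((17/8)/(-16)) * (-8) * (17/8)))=5112/746459545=0.00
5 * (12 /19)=60 /19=3.16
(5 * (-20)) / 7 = -14.29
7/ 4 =1.75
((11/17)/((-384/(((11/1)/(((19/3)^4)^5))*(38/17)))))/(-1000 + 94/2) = 140633637507/34872986003391781617648571151552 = 0.00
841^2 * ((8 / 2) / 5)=2829124 / 5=565824.80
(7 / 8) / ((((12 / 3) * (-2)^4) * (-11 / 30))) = -105 / 2816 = -0.04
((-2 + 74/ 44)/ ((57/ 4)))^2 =196/ 393129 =0.00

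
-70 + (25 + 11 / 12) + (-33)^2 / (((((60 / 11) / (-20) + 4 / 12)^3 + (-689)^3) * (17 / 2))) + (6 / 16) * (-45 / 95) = -4033054871200532911 / 91119903135912840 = -44.26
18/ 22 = 9/ 11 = 0.82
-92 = -92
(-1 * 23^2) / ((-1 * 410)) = 529 / 410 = 1.29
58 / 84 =29 / 42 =0.69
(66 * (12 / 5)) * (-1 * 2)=-1584 / 5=-316.80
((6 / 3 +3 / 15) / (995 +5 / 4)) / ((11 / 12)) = 48 / 19925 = 0.00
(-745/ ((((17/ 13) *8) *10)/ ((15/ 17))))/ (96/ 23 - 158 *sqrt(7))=2004795/ 13356492782 + 1214237505 *sqrt(7)/ 213703884512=0.02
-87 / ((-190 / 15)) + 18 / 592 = 38799 / 5624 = 6.90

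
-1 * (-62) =62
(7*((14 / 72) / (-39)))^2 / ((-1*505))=-2401 / 995464080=-0.00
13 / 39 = 1 / 3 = 0.33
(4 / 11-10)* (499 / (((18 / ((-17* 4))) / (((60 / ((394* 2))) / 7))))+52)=-13811164 / 45507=-303.50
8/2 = 4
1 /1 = 1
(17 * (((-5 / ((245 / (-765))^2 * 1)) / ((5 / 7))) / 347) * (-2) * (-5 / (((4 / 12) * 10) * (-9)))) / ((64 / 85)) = 11275335 / 7617344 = 1.48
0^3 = 0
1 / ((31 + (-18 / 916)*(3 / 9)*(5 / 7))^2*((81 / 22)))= 226125592 / 799842246921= 0.00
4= 4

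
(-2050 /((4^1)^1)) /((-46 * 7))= 1.59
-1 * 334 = -334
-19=-19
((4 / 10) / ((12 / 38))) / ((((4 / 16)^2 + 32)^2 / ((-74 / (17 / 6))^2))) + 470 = 3141242974 / 6671565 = 470.84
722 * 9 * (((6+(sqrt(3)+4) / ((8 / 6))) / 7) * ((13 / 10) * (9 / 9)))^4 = 67647328281 * sqrt(3) / 3920000+175409522232633 / 3073280000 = 86965.62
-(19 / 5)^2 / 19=-0.76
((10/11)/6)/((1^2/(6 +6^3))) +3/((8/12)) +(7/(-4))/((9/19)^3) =695119/32076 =21.67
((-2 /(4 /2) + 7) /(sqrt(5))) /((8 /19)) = 57 *sqrt(5) /20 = 6.37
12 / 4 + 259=262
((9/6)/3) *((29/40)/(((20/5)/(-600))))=-435/8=-54.38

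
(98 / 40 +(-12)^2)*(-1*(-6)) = 8787 / 10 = 878.70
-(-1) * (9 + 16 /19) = 187 /19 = 9.84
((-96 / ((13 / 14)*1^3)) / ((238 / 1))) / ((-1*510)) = 16 / 18785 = 0.00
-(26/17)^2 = -676/289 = -2.34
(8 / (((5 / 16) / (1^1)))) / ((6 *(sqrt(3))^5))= 64 *sqrt(3) / 405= 0.27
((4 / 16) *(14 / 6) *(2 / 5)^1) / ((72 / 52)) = 91 / 540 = 0.17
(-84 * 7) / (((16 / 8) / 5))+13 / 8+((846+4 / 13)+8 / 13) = -64631 / 104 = -621.45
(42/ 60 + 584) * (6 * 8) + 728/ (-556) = 19504682/ 695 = 28064.29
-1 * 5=-5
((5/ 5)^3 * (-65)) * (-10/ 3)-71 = 437/ 3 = 145.67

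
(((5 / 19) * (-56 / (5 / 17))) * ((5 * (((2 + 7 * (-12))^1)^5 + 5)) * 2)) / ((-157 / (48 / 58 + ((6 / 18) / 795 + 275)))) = -7087732930879539008 / 2171781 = -3263557849930.33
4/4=1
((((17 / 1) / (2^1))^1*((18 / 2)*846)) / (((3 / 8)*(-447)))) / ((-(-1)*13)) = -57528 / 1937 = -29.70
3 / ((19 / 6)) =18 / 19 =0.95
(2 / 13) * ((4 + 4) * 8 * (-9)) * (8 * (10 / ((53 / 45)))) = -4147200 / 689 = -6019.16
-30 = -30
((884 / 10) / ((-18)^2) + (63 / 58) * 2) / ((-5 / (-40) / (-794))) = -182426264 / 11745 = -15532.25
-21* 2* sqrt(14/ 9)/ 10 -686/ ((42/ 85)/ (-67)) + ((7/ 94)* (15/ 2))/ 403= 93013.10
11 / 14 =0.79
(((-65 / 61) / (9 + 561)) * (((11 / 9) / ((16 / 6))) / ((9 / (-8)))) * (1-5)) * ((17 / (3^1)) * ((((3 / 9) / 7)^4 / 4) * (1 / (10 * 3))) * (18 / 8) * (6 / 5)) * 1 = -2431 / 1217178786600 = -0.00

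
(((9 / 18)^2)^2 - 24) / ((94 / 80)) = -1915 / 94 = -20.37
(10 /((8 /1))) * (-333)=-1665 /4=-416.25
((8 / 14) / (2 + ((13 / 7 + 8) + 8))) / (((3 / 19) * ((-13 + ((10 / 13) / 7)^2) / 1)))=-629356 / 44849601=-0.01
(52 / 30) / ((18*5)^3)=13 / 5467500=0.00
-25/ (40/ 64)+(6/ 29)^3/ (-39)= -12682352/ 317057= -40.00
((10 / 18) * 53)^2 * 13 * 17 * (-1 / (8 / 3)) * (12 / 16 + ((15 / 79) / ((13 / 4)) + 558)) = -304502973625 / 7584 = -40150708.55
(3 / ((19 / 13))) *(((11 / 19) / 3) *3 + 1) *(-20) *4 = -93600 / 361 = -259.28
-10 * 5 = -50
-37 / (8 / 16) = -74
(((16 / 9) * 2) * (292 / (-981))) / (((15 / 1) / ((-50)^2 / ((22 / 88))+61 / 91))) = -8503609984 / 12051585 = -705.60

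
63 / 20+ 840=16863 / 20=843.15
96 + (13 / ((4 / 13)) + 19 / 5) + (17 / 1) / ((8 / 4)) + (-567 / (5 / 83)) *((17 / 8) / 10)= -739817 / 400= -1849.54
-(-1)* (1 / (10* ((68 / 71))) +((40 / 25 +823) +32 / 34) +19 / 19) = 826.65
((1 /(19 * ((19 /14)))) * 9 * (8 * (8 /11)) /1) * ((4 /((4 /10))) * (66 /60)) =8064 /361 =22.34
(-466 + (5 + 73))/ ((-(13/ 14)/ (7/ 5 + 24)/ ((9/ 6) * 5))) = 1034796/ 13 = 79599.69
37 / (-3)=-12.33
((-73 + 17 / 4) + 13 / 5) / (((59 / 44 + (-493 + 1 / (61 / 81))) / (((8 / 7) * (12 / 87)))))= 0.02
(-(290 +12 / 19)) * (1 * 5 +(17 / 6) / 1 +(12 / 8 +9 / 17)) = -2777566 / 969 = -2866.43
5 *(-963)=-4815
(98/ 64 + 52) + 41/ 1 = 3025/ 32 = 94.53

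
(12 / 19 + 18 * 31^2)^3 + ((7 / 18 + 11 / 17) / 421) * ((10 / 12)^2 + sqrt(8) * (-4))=164665293981252167439239 / 31810231224 - 1268 * sqrt(2) / 64413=5176488432973.59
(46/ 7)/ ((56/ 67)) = 7.86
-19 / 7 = -2.71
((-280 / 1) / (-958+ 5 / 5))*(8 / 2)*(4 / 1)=4480 / 957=4.68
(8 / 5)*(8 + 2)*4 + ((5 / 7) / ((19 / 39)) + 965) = 137052 / 133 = 1030.47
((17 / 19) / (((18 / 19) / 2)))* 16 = 272 / 9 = 30.22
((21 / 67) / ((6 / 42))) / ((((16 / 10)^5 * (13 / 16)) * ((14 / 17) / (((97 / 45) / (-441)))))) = -1030625 / 674279424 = -0.00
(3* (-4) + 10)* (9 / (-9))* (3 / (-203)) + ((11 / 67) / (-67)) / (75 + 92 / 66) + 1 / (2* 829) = -110404090267 / 3808930209406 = -0.03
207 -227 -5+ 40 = 15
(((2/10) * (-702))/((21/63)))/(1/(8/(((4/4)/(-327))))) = 5509296/5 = 1101859.20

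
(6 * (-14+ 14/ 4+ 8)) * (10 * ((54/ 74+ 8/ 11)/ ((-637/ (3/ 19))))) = 266850/ 4925921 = 0.05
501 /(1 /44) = 22044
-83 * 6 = -498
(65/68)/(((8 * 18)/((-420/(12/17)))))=-2275/576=-3.95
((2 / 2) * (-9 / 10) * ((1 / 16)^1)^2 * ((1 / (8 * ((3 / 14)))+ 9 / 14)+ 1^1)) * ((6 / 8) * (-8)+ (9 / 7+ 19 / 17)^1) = 3531 / 125440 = 0.03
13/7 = 1.86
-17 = -17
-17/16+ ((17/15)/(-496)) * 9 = -1343/1240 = -1.08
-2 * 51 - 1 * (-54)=-48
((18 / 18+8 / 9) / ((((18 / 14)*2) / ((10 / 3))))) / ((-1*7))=-85 / 243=-0.35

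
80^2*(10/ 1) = 64000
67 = 67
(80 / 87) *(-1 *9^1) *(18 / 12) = -12.41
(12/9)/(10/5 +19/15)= 0.41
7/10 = 0.70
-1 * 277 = -277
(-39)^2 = 1521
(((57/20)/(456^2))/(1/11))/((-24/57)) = -11/30720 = -0.00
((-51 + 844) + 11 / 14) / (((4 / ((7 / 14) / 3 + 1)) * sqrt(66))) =28.50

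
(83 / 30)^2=6889 / 900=7.65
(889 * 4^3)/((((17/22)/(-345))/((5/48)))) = -44983400/17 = -2646082.35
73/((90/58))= 2117/45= 47.04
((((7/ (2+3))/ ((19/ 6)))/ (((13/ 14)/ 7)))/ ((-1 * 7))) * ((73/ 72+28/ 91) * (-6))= 60613/ 16055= 3.78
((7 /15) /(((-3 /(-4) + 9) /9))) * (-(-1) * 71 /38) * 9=8946 /1235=7.24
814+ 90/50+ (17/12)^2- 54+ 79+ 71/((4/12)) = 760181/720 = 1055.81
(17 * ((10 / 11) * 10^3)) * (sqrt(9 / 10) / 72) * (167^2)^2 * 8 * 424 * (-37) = -207435167625416000 * sqrt(10) / 33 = -19877805955004123.03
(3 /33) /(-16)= -1 /176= -0.01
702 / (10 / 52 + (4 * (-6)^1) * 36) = -18252 / 22459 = -0.81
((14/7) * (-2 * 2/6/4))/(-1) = 1/3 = 0.33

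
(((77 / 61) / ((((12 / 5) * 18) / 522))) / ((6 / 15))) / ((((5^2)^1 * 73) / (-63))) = -46893 / 35624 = -1.32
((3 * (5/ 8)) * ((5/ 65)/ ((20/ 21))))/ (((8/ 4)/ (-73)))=-4599/ 832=-5.53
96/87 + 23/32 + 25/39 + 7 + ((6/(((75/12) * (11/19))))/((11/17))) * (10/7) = 2011578623/153273120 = 13.12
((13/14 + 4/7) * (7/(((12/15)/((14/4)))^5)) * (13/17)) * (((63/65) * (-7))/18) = -10809001875/2228224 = -4850.95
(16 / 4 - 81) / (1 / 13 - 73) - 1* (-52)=50297 / 948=53.06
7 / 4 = 1.75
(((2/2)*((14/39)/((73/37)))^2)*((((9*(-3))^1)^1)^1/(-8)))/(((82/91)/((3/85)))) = 4226103/965721380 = 0.00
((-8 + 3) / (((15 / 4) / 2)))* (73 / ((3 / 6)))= -389.33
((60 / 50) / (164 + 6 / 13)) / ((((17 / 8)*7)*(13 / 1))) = 24 / 636055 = 0.00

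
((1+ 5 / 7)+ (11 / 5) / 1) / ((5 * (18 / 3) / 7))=137 / 150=0.91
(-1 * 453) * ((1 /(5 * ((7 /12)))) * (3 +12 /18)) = -569.49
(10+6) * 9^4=104976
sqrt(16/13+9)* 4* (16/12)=16* sqrt(1729)/39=17.06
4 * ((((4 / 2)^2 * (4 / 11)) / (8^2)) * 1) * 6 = 6 / 11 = 0.55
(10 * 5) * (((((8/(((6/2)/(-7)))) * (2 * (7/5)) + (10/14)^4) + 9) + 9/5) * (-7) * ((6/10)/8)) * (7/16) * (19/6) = 28196893/18816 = 1498.56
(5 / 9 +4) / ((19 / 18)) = 82 / 19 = 4.32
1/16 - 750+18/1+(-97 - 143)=-15551/16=-971.94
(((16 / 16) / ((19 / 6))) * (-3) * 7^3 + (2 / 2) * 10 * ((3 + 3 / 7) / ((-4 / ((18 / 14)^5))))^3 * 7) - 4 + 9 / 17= -168323337333043645673 / 75139656017867861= -2240.14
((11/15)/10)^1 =11/150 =0.07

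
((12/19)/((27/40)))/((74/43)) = 3440/6327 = 0.54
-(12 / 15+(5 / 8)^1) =-57 / 40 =-1.42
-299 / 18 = -16.61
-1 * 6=-6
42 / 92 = 0.46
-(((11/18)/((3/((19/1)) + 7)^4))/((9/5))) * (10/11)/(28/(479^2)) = -747524514025/775887372288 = -0.96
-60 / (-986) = 30 / 493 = 0.06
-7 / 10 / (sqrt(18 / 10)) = -7* sqrt(5) / 30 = -0.52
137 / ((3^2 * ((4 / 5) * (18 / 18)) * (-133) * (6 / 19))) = -685 / 1512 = -0.45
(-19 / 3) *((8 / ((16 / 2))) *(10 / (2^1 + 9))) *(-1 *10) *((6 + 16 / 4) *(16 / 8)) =38000 / 33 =1151.52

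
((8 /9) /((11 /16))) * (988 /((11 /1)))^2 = 124946432 /11979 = 10430.46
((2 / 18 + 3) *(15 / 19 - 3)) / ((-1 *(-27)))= -392 / 1539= -0.25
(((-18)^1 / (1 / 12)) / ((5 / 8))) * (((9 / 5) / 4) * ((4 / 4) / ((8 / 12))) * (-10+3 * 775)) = -2700216 / 5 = -540043.20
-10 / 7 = -1.43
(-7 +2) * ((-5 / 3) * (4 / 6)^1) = 50 / 9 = 5.56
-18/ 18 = -1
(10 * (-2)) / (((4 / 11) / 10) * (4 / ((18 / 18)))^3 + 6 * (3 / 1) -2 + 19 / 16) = -17600 / 17173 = -1.02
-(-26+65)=-39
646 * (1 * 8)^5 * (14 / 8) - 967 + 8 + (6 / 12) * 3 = 74086533 / 2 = 37043266.50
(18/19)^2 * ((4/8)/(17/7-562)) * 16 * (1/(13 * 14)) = -1296/18382481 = -0.00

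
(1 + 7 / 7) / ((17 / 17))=2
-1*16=-16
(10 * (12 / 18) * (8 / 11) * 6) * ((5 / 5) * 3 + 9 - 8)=1280 / 11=116.36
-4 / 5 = -0.80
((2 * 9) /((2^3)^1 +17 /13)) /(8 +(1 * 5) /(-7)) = 546 /2057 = 0.27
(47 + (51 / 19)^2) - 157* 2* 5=-547202 / 361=-1515.80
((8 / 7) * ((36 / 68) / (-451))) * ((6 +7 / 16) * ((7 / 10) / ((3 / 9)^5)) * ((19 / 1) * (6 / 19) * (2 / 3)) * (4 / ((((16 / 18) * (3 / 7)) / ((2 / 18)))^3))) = -2861649 / 4906880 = -0.58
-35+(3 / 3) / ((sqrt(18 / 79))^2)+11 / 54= -821 / 27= -30.41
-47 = -47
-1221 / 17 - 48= -2037 / 17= -119.82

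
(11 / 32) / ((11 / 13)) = 13 / 32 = 0.41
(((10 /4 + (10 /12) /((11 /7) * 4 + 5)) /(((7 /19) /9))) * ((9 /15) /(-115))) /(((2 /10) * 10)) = -0.16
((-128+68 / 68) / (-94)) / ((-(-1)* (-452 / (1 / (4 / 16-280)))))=127 / 11886018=0.00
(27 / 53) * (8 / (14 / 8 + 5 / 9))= 7776 / 4399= 1.77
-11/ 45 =-0.24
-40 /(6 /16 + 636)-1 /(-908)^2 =-263833571 /4197346224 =-0.06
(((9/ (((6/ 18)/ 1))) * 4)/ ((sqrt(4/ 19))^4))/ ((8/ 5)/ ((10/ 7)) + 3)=243675/ 412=591.44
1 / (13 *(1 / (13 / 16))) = 1 / 16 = 0.06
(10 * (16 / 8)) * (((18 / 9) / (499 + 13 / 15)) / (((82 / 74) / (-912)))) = -10123200 / 153709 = -65.86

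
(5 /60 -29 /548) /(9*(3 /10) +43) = 125 /187827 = 0.00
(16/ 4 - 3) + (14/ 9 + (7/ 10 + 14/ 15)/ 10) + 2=4247/ 900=4.72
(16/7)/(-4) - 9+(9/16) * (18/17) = -8545/952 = -8.98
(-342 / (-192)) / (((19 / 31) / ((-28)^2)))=4557 / 2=2278.50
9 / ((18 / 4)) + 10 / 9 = 28 / 9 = 3.11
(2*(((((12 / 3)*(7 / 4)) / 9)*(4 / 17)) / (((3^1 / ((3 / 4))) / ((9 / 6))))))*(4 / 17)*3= 28 / 289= 0.10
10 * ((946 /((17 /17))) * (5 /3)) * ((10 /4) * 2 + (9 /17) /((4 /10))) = 5084750 /51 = 99700.98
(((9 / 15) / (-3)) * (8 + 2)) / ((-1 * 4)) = 1 / 2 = 0.50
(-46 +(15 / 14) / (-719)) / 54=-463051 / 543564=-0.85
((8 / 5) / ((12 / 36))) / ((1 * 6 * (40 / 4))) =0.08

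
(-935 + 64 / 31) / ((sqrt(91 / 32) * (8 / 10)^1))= -144605 * sqrt(182) / 2821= -691.54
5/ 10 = 1/ 2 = 0.50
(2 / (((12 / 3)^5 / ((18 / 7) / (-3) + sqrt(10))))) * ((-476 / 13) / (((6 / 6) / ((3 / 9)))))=17 / 832 - 119 * sqrt(10) / 4992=-0.05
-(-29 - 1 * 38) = 67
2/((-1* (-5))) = 2/5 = 0.40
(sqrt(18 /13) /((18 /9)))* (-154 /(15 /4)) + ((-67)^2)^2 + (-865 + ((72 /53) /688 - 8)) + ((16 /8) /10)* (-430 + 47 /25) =11480555014851 /569750 - 308* sqrt(26) /65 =20150138.22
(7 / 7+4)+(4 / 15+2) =109 / 15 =7.27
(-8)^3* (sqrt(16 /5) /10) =-1024* sqrt(5) /25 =-91.59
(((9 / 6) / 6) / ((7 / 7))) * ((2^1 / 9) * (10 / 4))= 5 / 36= 0.14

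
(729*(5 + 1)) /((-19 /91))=-398034 /19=-20949.16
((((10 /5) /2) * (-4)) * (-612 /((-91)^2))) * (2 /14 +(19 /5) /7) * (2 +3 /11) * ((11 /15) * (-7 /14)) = -9792 /57967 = -0.17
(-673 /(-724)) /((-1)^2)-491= -354811 /724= -490.07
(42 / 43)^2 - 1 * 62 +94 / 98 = -5443923 / 90601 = -60.09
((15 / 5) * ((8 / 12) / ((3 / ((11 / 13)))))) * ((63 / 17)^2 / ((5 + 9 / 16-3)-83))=-4704 / 48841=-0.10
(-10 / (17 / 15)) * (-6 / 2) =450 / 17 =26.47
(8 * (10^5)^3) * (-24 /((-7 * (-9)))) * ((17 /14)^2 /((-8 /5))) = 2890000000000000000 /1029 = 2808551992225461.61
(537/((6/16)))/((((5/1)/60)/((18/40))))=38664/5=7732.80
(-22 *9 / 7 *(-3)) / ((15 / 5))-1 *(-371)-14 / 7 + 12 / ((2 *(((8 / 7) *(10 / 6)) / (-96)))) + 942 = 36291 / 35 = 1036.89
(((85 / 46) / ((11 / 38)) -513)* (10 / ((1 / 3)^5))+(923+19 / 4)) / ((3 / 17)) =-7054503583 / 1012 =-6970853.34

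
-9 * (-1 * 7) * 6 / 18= 21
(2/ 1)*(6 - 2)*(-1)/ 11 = -0.73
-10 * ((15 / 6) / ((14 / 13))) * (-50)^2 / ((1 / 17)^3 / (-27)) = 53889468750 / 7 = 7698495535.71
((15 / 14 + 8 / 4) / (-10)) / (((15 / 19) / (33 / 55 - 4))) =13889 / 10500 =1.32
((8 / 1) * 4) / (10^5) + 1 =1.00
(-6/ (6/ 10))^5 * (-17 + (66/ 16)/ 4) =1596875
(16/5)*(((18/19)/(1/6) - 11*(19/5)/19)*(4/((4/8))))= 42368/475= 89.20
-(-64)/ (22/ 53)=1696/ 11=154.18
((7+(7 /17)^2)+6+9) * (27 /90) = 19221 /2890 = 6.65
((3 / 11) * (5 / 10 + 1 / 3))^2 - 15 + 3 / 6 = -6993 / 484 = -14.45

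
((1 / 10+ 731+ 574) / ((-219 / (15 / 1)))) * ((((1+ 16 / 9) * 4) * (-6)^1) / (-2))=-2979.68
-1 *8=-8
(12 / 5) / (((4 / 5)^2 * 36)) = 5 / 48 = 0.10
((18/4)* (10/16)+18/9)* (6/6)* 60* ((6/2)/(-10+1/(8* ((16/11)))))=-12320/141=-87.38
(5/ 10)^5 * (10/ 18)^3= 125/ 23328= 0.01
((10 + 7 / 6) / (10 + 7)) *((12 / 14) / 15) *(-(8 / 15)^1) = -536 / 26775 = -0.02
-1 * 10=-10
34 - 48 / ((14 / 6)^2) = 1234 / 49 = 25.18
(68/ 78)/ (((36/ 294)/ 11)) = 9163/ 117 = 78.32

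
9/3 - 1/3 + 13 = 15.67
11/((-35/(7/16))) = -11/80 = -0.14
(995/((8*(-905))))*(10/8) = -995/5792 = -0.17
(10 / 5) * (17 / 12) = 17 / 6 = 2.83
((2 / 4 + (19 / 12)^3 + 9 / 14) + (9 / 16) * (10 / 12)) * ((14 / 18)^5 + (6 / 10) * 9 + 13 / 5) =33024356893 / 714256704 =46.24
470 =470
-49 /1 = -49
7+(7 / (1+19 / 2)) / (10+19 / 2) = 823 / 117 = 7.03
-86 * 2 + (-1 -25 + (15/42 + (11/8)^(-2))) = -197.11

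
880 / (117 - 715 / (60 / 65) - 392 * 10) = -10560 / 54931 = -0.19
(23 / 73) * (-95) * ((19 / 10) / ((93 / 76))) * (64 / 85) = -34.99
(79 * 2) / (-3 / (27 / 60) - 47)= -474 / 161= -2.94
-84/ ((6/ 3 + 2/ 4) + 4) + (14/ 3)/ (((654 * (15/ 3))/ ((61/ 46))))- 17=-87764519/ 2933190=-29.92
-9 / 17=-0.53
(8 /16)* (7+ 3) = 5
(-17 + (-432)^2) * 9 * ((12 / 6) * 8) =26871408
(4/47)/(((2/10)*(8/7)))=35/94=0.37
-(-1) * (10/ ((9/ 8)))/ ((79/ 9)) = 80/ 79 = 1.01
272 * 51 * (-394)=-5465568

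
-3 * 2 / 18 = -1 / 3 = -0.33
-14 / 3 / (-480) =0.01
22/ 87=0.25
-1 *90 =-90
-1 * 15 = -15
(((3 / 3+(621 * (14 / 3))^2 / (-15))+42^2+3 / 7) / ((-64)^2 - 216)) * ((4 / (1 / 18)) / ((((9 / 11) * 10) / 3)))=-322319019 / 84875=-3797.57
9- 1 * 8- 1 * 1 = 0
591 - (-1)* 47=638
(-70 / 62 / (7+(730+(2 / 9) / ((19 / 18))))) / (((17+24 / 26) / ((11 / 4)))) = -13585 / 57812892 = -0.00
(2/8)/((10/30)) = 0.75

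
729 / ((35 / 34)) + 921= 57021 / 35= 1629.17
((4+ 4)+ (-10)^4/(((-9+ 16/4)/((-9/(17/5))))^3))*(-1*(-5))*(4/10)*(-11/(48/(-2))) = 20155586/14739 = 1367.50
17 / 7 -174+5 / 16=-171.26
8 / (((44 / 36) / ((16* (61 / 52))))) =17568 / 143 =122.85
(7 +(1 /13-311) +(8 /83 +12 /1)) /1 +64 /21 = -288.78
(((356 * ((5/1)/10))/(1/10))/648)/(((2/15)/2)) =2225/54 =41.20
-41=-41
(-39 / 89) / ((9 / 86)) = -1118 / 267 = -4.19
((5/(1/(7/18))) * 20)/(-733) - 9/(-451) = -98477/2975247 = -0.03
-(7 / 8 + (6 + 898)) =-7239 / 8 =-904.88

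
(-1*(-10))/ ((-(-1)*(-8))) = -5/ 4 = -1.25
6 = 6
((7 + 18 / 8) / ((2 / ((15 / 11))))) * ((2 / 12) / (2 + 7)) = 185 / 1584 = 0.12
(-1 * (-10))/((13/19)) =190/13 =14.62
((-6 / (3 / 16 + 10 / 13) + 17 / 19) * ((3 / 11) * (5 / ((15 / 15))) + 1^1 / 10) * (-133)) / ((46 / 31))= 705.34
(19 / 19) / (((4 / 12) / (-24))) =-72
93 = 93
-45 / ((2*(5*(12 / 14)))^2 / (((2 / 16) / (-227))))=49 / 145280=0.00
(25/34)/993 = 25/33762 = 0.00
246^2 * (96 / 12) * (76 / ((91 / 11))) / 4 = 101182752 / 91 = 1111898.37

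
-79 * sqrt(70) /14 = -47.21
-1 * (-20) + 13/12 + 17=457/12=38.08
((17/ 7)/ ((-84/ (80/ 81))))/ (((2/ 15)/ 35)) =-4250/ 567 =-7.50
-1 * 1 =-1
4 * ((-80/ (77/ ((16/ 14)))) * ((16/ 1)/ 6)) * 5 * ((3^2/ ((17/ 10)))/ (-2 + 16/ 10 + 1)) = -558.77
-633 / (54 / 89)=-18779 / 18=-1043.28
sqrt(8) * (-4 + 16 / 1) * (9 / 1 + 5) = 475.18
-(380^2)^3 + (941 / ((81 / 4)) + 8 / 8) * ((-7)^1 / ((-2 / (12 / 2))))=-81295282367973085 / 27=-3010936383999003.15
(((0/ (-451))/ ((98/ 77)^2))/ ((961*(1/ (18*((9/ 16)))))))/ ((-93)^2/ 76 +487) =0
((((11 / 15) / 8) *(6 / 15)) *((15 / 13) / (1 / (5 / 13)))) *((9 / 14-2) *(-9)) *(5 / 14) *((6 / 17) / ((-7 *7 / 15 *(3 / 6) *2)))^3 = -857030625 / 9572993951794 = -0.00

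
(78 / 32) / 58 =39 / 928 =0.04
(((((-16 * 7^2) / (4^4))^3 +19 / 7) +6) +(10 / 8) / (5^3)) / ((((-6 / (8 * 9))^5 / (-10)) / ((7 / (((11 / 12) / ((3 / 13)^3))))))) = -564311885562 / 120835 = -4670102.91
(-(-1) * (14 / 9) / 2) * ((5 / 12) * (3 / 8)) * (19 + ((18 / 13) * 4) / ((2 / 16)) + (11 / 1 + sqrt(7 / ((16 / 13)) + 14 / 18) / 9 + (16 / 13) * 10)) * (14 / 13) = 1715 * sqrt(19) / 202176 + 137935 / 12168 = 11.37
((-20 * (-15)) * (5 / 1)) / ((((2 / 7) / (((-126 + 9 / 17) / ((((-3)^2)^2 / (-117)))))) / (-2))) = -32350500 / 17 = -1902970.59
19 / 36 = 0.53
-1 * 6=-6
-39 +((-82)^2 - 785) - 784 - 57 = 5059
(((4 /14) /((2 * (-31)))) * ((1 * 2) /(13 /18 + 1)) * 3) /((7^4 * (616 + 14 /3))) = -162 /15037071637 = -0.00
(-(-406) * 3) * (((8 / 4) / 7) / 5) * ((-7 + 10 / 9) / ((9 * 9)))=-6148 / 1215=-5.06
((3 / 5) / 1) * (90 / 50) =27 / 25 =1.08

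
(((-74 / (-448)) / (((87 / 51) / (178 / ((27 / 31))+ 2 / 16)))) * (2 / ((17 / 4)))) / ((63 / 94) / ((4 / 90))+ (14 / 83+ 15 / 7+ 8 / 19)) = 121134682913 / 231558688440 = 0.52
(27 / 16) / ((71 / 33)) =891 / 1136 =0.78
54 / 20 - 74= -713 / 10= -71.30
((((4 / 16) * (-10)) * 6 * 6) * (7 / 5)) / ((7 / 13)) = -234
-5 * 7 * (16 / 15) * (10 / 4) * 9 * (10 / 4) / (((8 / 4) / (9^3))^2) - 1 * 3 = -279006528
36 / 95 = 0.38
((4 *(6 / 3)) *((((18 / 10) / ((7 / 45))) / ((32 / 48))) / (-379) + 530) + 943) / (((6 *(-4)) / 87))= -398736283 / 21224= -18787.05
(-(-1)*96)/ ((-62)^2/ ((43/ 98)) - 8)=86/ 7841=0.01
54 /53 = 1.02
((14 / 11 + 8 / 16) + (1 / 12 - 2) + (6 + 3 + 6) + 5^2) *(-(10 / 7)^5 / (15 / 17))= -447185000 / 1663893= -268.76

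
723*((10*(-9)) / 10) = -6507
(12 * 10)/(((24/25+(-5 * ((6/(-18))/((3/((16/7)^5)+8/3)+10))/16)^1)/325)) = 374973290625/9308881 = 40281.24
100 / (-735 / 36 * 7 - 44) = -1200 / 2243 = -0.53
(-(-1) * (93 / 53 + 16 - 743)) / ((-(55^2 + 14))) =38438 / 161067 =0.24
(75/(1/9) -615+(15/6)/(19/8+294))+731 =1875481/2371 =791.01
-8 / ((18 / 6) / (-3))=8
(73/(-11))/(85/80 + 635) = -1168/111947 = -0.01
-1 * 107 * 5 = -535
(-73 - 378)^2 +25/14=2847639/14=203402.79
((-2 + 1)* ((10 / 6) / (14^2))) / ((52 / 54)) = -45 / 5096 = -0.01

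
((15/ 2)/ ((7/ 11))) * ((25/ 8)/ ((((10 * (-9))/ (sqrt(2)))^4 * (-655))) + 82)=3101043527989/ 3208766400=966.43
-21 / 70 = -3 / 10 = -0.30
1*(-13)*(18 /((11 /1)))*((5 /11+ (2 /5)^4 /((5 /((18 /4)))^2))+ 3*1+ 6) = -201.57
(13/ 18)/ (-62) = -13/ 1116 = -0.01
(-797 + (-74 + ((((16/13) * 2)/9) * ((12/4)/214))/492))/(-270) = 89413201/27717066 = 3.23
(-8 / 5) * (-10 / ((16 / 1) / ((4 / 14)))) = 2 / 7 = 0.29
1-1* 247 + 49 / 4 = -233.75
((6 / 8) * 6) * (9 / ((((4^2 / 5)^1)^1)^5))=253125 / 2097152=0.12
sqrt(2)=1.41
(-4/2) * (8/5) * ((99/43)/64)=-99/860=-0.12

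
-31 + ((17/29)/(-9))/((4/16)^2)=-8363/261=-32.04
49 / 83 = 0.59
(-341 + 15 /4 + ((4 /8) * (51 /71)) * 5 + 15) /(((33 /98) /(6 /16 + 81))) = -967698697 /12496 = -77440.68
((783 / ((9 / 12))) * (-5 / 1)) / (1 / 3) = -15660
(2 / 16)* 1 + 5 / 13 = 0.51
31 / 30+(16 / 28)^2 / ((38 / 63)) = 6283 / 3990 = 1.57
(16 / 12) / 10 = 0.13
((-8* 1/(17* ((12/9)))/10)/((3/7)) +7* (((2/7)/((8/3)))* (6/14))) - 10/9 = -18679/21420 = -0.87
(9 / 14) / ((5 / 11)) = 99 / 70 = 1.41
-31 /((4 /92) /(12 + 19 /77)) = -672359 /77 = -8731.94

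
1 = 1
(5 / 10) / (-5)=-1 / 10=-0.10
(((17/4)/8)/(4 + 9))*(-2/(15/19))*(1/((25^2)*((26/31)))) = -10013/50700000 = -0.00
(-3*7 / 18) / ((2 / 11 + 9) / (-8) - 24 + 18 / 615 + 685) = -9020 / 5101827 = -0.00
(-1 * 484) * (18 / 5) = -8712 / 5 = -1742.40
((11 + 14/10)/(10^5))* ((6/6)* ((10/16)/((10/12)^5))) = 7533/39062500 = 0.00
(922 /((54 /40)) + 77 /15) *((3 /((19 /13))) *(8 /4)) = 2415218 /855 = 2824.82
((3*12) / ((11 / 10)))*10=3600 / 11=327.27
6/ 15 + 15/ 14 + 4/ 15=73/ 42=1.74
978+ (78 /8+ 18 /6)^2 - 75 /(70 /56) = 17289 /16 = 1080.56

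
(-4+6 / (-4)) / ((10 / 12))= -33 / 5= -6.60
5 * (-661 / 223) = -14.82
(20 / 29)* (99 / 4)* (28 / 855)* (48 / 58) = 0.46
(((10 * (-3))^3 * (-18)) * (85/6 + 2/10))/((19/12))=83786400/19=4409810.53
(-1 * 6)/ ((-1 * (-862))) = -3/ 431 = -0.01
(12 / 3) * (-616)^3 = -934979584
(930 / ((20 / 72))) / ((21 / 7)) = 1116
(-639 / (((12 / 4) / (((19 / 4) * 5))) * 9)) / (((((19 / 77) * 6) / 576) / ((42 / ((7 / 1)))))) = -1312080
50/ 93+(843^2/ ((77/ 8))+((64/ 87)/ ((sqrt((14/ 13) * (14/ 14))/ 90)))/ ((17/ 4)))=3840 * sqrt(182)/ 3451+528726706/ 7161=73849.21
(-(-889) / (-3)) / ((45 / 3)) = -19.76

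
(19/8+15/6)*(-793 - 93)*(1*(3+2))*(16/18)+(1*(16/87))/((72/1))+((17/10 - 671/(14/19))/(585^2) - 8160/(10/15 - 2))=-4542289719077/347358375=-13076.67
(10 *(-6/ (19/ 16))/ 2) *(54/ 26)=-12960/ 247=-52.47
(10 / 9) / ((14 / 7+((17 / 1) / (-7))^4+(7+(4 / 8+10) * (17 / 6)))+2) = 0.01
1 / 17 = 0.06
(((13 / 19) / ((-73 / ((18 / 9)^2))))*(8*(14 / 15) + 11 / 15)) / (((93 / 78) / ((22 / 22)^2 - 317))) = 17516512 / 214985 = 81.48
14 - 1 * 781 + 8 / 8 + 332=-434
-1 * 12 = -12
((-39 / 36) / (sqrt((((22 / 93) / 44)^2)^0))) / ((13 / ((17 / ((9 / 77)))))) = -1309 / 108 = -12.12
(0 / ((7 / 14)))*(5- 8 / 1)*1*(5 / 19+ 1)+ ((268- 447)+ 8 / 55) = -9837 / 55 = -178.85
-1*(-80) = 80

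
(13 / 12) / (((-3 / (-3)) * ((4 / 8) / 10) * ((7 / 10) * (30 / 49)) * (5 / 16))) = 1456 / 9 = 161.78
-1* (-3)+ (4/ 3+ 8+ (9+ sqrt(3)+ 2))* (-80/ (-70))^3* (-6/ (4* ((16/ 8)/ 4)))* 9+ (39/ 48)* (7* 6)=-2146833/ 2744- 13824* sqrt(3)/ 343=-852.18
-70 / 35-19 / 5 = -29 / 5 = -5.80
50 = 50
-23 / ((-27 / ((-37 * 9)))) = -851 / 3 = -283.67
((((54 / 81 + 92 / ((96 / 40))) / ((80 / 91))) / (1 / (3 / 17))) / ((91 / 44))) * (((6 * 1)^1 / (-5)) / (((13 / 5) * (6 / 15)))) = -297 / 68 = -4.37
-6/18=-1/3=-0.33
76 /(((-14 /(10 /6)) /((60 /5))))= -760 /7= -108.57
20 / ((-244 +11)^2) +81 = 4397429 / 54289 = 81.00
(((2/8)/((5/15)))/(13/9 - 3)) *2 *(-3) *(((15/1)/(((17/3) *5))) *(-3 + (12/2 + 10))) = 9477/476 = 19.91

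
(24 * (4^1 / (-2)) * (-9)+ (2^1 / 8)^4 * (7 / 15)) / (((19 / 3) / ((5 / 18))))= 1658887 / 87552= 18.95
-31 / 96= -0.32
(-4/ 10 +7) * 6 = 39.60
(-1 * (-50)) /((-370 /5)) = -25 /37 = -0.68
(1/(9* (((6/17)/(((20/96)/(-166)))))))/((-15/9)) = 17/71712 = 0.00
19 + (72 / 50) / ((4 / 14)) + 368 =9801 / 25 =392.04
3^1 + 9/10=39/10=3.90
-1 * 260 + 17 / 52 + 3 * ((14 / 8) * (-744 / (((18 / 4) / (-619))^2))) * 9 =-34588723295 / 52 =-665167755.67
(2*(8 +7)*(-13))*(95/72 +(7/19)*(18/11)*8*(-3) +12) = 1124305/2508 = 448.29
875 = 875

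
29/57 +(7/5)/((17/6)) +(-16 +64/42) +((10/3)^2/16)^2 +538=7692053161/14651280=525.01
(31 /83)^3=29791 /571787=0.05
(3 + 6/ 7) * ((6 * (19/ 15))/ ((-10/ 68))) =-34884/ 175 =-199.34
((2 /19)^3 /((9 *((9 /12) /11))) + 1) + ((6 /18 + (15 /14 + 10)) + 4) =42537587 /2592702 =16.41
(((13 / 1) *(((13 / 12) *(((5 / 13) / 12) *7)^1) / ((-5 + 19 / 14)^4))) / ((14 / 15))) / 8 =780325 / 324729648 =0.00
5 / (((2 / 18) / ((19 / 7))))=855 / 7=122.14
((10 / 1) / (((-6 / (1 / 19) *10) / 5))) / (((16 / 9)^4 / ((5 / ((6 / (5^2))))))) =-455625 / 4980736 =-0.09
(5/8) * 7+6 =83/8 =10.38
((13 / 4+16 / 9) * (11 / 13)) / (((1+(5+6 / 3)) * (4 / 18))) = 1991 / 832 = 2.39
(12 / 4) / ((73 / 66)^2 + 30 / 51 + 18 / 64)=1777248 / 1239841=1.43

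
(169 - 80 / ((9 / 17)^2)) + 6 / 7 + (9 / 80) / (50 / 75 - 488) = -7664521069 / 66316320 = -115.58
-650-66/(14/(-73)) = -2141/7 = -305.86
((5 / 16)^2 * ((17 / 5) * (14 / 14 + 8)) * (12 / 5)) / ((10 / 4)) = 459 / 160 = 2.87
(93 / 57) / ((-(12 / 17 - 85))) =527 / 27227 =0.02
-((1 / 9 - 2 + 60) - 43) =-136 / 9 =-15.11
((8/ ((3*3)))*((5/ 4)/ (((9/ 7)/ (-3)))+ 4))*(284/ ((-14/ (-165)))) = 203060/ 63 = 3223.17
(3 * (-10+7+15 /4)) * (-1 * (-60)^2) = -8100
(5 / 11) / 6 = 5 / 66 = 0.08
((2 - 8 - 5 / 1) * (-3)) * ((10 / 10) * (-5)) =-165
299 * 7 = 2093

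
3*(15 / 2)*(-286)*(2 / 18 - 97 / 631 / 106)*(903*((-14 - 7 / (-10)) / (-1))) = -1133717626041 / 133772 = -8474999.45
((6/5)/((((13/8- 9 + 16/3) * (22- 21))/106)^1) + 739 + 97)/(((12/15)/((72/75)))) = 1137336/1225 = 928.44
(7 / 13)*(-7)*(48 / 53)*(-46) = 108192 / 689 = 157.03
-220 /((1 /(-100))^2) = -2200000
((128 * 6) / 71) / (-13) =-768 / 923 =-0.83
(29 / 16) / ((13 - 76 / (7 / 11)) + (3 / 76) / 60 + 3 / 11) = -212135 / 12424403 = -0.02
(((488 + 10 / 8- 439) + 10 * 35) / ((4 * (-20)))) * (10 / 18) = -1601 / 576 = -2.78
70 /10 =7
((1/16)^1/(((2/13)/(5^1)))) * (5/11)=325/352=0.92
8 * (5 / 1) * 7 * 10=2800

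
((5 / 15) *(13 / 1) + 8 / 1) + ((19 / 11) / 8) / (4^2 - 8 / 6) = 143435 / 11616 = 12.35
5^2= 25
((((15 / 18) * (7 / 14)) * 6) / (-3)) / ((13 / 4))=-10 / 39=-0.26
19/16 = 1.19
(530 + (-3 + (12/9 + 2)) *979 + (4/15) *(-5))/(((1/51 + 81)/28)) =305235/1033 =295.48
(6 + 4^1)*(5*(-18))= -900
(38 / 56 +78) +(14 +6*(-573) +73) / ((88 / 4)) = -22681 / 308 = -73.64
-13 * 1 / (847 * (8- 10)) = 13 / 1694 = 0.01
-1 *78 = -78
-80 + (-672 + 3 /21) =-5263 /7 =-751.86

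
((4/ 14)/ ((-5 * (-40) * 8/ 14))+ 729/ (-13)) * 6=-874761/ 2600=-336.45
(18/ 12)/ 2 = 3/ 4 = 0.75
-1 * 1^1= -1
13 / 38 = 0.34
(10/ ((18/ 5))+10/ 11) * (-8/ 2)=-1460/ 99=-14.75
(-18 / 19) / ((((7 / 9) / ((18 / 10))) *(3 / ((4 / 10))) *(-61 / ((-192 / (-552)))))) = 7776 / 4664975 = 0.00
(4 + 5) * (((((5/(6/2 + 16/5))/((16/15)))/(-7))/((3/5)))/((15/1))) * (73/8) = -27375/27776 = -0.99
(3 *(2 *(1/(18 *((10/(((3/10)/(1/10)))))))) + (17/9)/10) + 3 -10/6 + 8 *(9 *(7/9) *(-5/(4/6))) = -18827/45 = -418.38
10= 10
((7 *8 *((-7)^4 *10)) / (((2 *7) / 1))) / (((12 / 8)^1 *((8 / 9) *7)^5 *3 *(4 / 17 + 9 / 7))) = 557685 / 370688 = 1.50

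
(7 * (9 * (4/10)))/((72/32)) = 56/5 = 11.20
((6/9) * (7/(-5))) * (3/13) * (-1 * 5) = 14/13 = 1.08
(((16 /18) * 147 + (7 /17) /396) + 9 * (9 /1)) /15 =1424947 /100980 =14.11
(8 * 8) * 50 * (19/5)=12160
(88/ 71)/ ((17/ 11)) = 968/ 1207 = 0.80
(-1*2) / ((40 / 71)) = -71 / 20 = -3.55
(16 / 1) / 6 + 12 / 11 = 124 / 33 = 3.76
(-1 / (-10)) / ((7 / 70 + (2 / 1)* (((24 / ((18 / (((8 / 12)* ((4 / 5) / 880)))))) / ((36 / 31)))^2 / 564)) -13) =-55968610500 / 7219950753539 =-0.01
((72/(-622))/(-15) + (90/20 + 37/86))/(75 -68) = 47168/66865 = 0.71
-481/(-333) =13/9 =1.44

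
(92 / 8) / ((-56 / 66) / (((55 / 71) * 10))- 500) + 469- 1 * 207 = 261.98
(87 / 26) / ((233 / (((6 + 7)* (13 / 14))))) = 1131 / 6524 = 0.17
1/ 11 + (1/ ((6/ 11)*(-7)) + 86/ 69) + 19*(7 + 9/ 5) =168.28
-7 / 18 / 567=-1 / 1458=-0.00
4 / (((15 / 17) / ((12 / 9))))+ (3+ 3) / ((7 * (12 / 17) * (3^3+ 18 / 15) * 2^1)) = 359227 / 59220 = 6.07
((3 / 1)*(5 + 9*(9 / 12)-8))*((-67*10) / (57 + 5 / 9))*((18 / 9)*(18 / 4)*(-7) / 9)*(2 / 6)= 45225 / 148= 305.57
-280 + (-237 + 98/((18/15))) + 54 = -1144/3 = -381.33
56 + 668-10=714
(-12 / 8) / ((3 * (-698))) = 1 / 1396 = 0.00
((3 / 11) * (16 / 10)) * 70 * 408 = 12462.55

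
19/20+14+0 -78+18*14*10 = 49139/20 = 2456.95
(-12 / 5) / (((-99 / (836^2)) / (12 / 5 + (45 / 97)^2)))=44309.49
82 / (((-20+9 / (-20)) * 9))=-1640 / 3681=-0.45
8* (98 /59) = 13.29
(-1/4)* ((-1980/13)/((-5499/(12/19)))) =-660/150917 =-0.00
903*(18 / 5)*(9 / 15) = 48762 / 25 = 1950.48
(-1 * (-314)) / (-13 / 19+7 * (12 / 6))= 5966 / 253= 23.58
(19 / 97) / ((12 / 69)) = 437 / 388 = 1.13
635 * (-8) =-5080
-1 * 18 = -18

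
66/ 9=22/ 3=7.33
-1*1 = -1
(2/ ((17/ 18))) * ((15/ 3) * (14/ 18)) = 140/ 17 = 8.24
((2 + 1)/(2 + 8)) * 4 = 6/5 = 1.20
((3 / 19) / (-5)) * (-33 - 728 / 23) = 4461 / 2185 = 2.04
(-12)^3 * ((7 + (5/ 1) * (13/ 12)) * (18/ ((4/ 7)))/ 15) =-225288/ 5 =-45057.60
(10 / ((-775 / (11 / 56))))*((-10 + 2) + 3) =11 / 868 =0.01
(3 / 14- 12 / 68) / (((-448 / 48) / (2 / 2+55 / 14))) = -1863 / 93296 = -0.02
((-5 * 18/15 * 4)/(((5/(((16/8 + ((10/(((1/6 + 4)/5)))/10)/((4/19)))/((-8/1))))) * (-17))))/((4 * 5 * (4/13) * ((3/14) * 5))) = -7007/170000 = -0.04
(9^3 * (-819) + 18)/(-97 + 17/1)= 597033/80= 7462.91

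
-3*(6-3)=-9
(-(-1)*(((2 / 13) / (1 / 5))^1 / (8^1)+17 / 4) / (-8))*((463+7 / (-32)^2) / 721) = -53575447 / 153567232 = -0.35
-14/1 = -14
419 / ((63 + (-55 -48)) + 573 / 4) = 1676 / 413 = 4.06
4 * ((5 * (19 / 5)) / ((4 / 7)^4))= 45619 / 64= 712.80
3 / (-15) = -1 / 5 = -0.20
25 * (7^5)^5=33526715491599122520175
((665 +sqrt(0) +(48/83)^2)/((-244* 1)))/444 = -4583489/746326704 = -0.01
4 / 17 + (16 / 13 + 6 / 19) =7482 / 4199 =1.78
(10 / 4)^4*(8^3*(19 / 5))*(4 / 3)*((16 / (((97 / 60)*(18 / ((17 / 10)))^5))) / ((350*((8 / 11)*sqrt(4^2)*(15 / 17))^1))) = 5044751921 / 601414065000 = 0.01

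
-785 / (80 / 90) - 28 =-7289 / 8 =-911.12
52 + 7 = 59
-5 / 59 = -0.08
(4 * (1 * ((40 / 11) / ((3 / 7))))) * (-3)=-1120 / 11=-101.82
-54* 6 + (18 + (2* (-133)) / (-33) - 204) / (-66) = -321.30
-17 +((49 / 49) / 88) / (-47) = -70313 / 4136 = -17.00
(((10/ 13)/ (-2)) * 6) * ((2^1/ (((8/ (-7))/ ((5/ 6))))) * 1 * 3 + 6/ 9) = 445/ 52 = 8.56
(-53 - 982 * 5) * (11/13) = -54593/13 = -4199.46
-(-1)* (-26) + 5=-21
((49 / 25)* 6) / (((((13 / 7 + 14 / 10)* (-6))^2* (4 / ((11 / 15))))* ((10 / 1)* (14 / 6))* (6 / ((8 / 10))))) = 3773 / 116964000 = 0.00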